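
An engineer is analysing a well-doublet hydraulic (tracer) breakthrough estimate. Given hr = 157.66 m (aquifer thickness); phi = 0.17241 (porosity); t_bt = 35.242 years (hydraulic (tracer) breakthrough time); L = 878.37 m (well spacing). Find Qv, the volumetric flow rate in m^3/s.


Qv = pi*hr*phi*L^2 / (3*t_bt*365.25*86400)
Qv = pi*157.66*0.17241*878.37^2 / (3*35.242*365.25*86400)
Qv = 0.019747 m^3/s


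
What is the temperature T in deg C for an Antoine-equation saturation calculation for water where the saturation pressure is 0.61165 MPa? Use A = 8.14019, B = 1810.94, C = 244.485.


T = B / (A - log10(P_sat * 760 / 0.101325)) - C
T = 1810.94 / (8.14019 - log10(0.61165 * 760 / 0.101325)) - 244.485
T = 159.87 deg C


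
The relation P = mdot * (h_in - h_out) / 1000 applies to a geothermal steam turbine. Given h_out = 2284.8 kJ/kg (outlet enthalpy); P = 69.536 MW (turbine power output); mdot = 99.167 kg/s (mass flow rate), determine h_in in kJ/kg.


h_in = h_out + P * 1000 / mdot
h_in = 2284.8 + 69.536 * 1000 / 99.167
h_in = 2986.0 kJ/kg


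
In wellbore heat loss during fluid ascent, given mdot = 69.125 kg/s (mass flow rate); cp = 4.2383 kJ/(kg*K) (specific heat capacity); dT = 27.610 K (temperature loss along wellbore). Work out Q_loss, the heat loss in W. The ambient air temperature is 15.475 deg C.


Q_loss = mdot * cp * dT
Q_loss = 69.125 * 4.2383 * 27.610
Q_loss = 8088.970 kW
Convert: 8088.970 kW * 1000.0 = 8.0890e+06 W
Q_loss = 8.0890e+06 W


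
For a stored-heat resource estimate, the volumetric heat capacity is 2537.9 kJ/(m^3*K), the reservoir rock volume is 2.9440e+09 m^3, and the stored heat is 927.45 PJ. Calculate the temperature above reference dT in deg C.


dT = Q_s * 1e12 / (Vr * rhoc)
dT = 927.45 * 1e12 / (2.9440e+09 * 2537.9)
dT = 124.1304 K
Convert (temperature difference, 1 K = 1 deg C): 124.1304 K = 124.1304 deg C
dT = 124.13 deg C


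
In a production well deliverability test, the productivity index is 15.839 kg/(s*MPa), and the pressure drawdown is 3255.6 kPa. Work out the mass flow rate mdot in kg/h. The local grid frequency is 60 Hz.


mdot = PI * dP / 1000
mdot = 15.839 * 3255.6 / 1000
mdot = 51.56545 kg/s
Convert: 51.56545 kg/s * 3600.0 = 1.8564e+05 kg/h
mdot = 1.8564e+05 kg/h


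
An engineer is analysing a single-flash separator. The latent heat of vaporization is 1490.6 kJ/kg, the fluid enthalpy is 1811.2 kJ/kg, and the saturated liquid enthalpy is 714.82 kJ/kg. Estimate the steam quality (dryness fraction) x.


x = (h - hf) / hfg
x = (1811.2 - 714.82) / 1490.6
x = 0.73553


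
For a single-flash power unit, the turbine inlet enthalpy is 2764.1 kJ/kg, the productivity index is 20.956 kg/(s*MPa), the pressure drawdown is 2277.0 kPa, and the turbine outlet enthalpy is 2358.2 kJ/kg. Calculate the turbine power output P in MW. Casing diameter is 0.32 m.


Step 1: mdot = PI * dP / 1000 = 20.956 * 2277.0 / 1000 = 47.71681 kg/s
Step 2: P = mdot*(h_in - h_out)/1000 = 47.71681*(2764.1 - 2358.2)/1000 = 19.368 MW
P = 19.368 MW


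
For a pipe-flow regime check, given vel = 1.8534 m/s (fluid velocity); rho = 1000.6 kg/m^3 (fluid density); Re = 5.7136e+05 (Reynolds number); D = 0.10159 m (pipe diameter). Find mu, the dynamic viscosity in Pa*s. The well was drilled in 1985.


mu = rho * vel * D / Re
mu = 1000.6 * 1.8534 * 0.10159 / 5.7136e+05
mu = 0.00032974 Pa*s


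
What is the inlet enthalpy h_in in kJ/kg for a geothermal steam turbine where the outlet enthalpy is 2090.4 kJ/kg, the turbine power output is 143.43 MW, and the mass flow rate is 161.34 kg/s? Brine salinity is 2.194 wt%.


h_in = h_out + P * 1000 / mdot
h_in = 2090.4 + 143.43 * 1000 / 161.34
h_in = 2979.4 kJ/kg


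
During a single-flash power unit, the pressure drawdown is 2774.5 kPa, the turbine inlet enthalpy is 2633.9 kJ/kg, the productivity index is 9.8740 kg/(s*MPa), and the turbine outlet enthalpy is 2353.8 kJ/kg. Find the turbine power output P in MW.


Step 1: mdot = PI * dP / 1000 = 9.874 * 2774.5 / 1000 = 27.39541 kg/s
Step 2: P = mdot*(h_in - h_out)/1000 = 27.39541*(2633.9 - 2353.8)/1000 = 7.6735 MW
P = 7.6735 MW


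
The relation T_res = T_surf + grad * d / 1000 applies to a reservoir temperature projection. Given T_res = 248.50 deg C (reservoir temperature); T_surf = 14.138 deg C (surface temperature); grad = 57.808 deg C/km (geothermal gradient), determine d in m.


d = (T_res - T_surf) / grad * 1000
d = (248.50 - 14.138) / 57.808 * 1000
d = 4054.1 m


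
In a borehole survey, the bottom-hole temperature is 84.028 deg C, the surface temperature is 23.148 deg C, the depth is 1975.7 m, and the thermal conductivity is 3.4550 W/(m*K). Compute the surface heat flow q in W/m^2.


Step 1: grad = (T_d - T_surf)/d * 1000 = (84.028 - 23.148)/1975.7 * 1000 = 30.81439 deg C/km
Step 2: q = k * grad / 1000 = 3.455 * 30.81439 / 1000 = 0.10646 W/m^2
q = 0.10646 W/m^2


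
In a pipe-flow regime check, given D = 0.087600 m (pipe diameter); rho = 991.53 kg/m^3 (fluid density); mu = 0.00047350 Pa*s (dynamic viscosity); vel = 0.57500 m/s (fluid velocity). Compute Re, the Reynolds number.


Re = rho * vel * D / mu
Re = 991.53 * 0.57500 * 0.087600 / 0.00047350
Re = 1.0548e+05


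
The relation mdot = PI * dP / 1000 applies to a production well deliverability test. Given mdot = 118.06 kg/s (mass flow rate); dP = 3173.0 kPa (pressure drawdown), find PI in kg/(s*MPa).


PI = mdot * 1000 / dP
PI = 118.06 * 1000 / 3173.0
PI = 37.208 kg/(s*MPa)


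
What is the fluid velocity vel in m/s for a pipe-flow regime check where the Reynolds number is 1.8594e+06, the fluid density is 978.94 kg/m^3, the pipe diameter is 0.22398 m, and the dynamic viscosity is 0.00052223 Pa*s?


vel = Re * mu / (rho * D)
vel = 1.8594e+06 * 0.00052223 / (978.94 * 0.22398)
vel = 4.4286 m/s


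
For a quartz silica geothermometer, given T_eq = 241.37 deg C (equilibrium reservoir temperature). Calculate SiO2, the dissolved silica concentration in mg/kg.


SiO2 = 10^(5.19 - 1309/(T_eq + 273.15))
SiO2 = 10^(5.19 - 1309/(241.37 + 273.15))
SiO2 = 442.47 mg/kg


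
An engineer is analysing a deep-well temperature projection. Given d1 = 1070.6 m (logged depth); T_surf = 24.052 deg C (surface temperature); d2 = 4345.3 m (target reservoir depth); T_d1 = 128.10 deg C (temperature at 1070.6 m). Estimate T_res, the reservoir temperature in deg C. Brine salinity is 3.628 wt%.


Step 1: grad = (T_d1 - T_surf)/d1 * 1000 = (128.1 - 24.052)/1070.6 * 1000 = 97.18662 deg C/km
Step 2: T_res = T_surf + grad*d2/1000 = 24.052 + 97.18662*4345.3/1000 = 446.36 deg C
T_res = 446.36 deg C


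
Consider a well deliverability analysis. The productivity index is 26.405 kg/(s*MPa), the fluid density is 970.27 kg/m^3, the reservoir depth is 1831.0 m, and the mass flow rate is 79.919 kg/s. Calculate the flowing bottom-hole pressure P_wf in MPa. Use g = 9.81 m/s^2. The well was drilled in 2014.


Step 1: P_i = rho*g*h/1e6 = 970.27*9.81*1831.0/1e6 = 17.42810 MPa
Step 2: P_wf = P_i - mdot/PI = 17.42810 - 79.919/26.405 = 14.401 MPa
P_wf = 14.401 MPa


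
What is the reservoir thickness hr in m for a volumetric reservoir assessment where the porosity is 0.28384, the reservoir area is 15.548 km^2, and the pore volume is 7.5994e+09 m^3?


hr = Vp / (A * 1e6 * phi)
hr = 7.5994e+09 / (15.548 * 1e6 * 0.28384)
hr = 1722.0 m


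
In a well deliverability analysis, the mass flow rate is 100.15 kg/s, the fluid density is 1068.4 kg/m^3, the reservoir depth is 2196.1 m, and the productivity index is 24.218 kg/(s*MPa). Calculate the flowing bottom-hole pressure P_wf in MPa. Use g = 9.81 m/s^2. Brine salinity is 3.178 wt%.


Step 1: P_i = rho*g*h/1e6 = 1068.4*9.81*2196.1/1e6 = 23.01733 MPa
Step 2: P_wf = P_i - mdot/PI = 23.01733 - 100.15/24.218 = 18.882 MPa
P_wf = 18.882 MPa


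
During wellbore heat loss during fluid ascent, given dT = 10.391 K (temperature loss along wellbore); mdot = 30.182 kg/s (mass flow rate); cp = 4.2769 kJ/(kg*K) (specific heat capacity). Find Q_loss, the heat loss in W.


Q_loss = mdot * cp * dT
Q_loss = 30.182 * 4.2769 * 10.391
Q_loss = 1341.326 kW
Convert: 1341.326 kW * 1000.0 = 1.3413e+06 W
Q_loss = 1.3413e+06 W


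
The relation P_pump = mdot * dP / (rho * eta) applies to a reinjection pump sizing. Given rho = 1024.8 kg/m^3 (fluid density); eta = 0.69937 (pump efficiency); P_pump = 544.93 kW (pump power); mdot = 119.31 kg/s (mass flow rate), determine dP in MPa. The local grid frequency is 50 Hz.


dP = P_pump * rho * eta / mdot
dP = 544.93 * 1024.8 * 0.69937 / 119.31
dP = 3273.482 kPa
Convert: 3273.482 kPa * 0.001 = 3.2735 MPa
dP = 3.2735 MPa


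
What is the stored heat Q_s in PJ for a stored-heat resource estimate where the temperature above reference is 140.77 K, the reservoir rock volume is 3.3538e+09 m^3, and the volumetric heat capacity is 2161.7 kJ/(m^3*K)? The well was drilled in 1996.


Q_s = Vr * rhoc * dT / 1e12
Q_s = 3.3538e+09 * 2161.7 * 140.77 / 1e12
Q_s = 1020.6 PJ


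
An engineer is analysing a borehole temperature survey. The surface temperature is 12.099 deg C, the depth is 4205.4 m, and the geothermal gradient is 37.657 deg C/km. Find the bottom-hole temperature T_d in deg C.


T_d = T_surf + grad * d / 1000
T_d = 12.099 + 37.657 * 4205.4 / 1000
T_d = 170.46 deg C


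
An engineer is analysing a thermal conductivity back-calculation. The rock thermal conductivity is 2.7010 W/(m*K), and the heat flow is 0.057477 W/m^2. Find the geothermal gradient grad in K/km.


grad = q / k * 1000
grad = 0.057477 / 2.7010 * 1000
grad = 21.27990 deg C/km
Convert: 21.27990 deg C/km * 1.0 = 21.280 K/km
grad = 21.280 K/km


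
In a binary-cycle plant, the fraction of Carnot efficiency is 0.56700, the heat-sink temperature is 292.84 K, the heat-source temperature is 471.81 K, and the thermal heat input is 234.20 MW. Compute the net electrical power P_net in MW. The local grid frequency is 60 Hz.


Step 1: eta = (1 - Tc/Th)*f = (1 - 292.84/471.81)*0.567 = 0.2150781
Step 2: P_net = eta * Q_in = 0.2150781 * 234.2 = 50.371 MW
P_net = 50.371 MW


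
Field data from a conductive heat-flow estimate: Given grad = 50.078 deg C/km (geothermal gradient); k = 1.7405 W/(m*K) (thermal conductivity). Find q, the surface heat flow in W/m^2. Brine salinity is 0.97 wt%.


q = k * grad / 1000
q = 1.7405 * 50.078 / 1000
q = 0.087161 W/m^2


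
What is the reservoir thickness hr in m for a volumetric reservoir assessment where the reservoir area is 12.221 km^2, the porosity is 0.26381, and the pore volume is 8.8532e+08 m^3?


hr = Vp / (A * 1e6 * phi)
hr = 8.8532e+08 / (12.221 * 1e6 * 0.26381)
hr = 274.60 m


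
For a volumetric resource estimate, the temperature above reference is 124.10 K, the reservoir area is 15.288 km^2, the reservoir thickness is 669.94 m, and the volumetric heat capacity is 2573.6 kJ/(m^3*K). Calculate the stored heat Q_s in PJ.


Step 1: Vr = A*1e6*hr = 15.288*1e6*669.94 = 1.024204e+10 m^3
Step 2: Q_s = Vr*rhoc*dT/1e12 = 1.024204e+10*2573.6*124.1/1e12 = 3271.1 PJ
Q_s = 3271.1 PJ


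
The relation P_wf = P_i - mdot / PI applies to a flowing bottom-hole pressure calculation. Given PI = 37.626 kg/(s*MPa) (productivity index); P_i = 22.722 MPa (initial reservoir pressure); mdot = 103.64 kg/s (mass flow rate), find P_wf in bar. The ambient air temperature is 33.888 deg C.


P_wf = P_i - mdot / PI
P_wf = 22.722 - 103.64 / 37.626
P_wf = 19.96752 MPa
Convert: 19.96752 MPa * 10.0 = 199.68 bar
P_wf = 199.68 bar


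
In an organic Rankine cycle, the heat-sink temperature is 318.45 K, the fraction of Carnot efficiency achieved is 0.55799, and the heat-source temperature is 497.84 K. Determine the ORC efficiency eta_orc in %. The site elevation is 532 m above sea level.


eta_orc = (1 - Tc/Th) * f * 100
eta_orc = (1 - 318.45/497.84) * 0.55799 * 100
eta_orc = 20.106 %


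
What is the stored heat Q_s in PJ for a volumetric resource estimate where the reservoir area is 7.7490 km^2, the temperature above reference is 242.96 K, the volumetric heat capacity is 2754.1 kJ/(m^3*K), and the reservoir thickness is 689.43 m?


Step 1: Vr = A*1e6*hr = 7.749*1e6*689.43 = 5.342393e+09 m^3
Step 2: Q_s = Vr*rhoc*dT/1e12 = 5.342393e+09*2754.1*242.96/1e12 = 3574.8 PJ
Q_s = 3574.8 PJ


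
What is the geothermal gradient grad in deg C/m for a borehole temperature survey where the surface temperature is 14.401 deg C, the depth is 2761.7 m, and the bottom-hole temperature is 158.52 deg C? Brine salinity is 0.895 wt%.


grad = (T_d - T_surf) / d * 1000
grad = (158.52 - 14.401) / 2761.7 * 1000
grad = 52.18489 deg C/km
Convert: 52.18489 deg C/km * 0.001 = 0.052185 deg C/m
grad = 0.052185 deg C/m


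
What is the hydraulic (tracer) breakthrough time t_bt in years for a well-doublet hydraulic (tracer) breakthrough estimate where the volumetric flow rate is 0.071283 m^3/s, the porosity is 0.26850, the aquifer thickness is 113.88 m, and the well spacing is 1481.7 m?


t_bt = pi * hr * phi * L^2 / (3 * Qv) / (365.25*86400)
t_bt = pi * 113.88 * 0.26850 * 1481.7^2 / (3 * 0.071283) / (365.25*86400)
t_bt = 31.250 years


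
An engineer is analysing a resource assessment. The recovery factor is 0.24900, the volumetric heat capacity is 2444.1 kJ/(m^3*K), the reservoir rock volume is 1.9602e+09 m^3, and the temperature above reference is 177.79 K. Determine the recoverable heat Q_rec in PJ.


Step 1: Q_s = Vr*rhoc*dT/1e12 = 1.9602e+09*2444.1*177.79/1e12 = 851.7785 PJ
Step 2: Q_rec = Q_s * RF = 851.7785 * 0.249 = 212.09 PJ
Q_rec = 212.09 PJ


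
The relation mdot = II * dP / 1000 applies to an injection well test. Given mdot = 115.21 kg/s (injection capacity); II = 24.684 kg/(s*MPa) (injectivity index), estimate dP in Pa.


dP = mdot * 1000 / II
dP = 115.21 * 1000 / 24.684
dP = 4667.396 kPa
Convert: 4667.396 kPa * 1000.0 = 4.6674e+06 Pa
dP = 4.6674e+06 Pa


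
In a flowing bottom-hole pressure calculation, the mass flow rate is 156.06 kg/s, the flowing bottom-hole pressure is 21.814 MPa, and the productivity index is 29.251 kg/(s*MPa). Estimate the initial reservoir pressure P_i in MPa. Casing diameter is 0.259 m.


P_i = P_wf + mdot / PI
P_i = 21.814 + 156.06 / 29.251
P_i = 27.149 MPa


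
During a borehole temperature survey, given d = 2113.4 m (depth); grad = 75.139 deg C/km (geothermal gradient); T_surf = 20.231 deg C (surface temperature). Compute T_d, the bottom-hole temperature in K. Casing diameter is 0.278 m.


T_d = T_surf + grad * d / 1000
T_d = 20.231 + 75.139 * 2113.4 / 1000
T_d = 179.0298 deg C
Convert to K: 179.0298 + 273.15 = 452.18 K
T_d = 452.18 K


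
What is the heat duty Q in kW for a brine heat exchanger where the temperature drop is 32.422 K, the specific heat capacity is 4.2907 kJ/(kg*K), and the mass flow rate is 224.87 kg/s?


Q = mdot * cp * dT / 1000
Q = 224.87 * 4.2907 * 32.422 / 1000
Q = 31.28236 MW
Convert: 31.28236 MW * 1000.0 = 31282 kW
Q = 31282 kW


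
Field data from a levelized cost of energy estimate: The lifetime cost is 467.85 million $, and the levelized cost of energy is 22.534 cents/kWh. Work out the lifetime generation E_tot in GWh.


E_tot = C_tot / LCOE * 100
E_tot = 467.85 / 22.534 * 100
E_tot = 2076.2 GWh


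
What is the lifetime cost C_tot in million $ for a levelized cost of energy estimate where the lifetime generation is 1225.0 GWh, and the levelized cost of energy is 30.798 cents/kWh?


C_tot = LCOE / 100 * E_tot
C_tot = 30.798 / 100 * 1225.0
C_tot = 377.28 million $


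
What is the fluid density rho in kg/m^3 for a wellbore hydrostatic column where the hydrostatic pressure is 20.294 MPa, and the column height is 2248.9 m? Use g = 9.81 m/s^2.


rho = P * 1e6 / (g * h)
rho = 20.294 * 1e6 / (9.81 * 2248.9)
rho = 919.87 kg/m^3


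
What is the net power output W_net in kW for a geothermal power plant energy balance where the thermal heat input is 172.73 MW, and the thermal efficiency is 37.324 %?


W_net = eta / 100 * Q_in
W_net = 37.324 / 100 * 172.73
W_net = 64.46975 MW
Convert: 64.46975 MW * 1000.0 = 64470 kW
W_net = 64470 kW


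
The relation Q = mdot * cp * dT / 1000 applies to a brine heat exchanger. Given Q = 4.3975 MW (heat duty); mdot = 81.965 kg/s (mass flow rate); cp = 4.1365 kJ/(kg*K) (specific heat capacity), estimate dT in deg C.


dT = Q * 1000 / (mdot * cp)
dT = 4.3975 * 1000 / (81.965 * 4.1365)
dT = 12.97013 K
Convert (temperature difference, 1 K = 1 deg C): 12.97013 K = 12.97013 deg C
dT = 12.970 deg C


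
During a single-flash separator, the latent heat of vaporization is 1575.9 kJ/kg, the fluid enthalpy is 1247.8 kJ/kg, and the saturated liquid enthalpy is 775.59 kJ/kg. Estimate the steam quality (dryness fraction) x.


x = (h - hf) / hfg
x = (1247.8 - 775.59) / 1575.9
x = 0.29964


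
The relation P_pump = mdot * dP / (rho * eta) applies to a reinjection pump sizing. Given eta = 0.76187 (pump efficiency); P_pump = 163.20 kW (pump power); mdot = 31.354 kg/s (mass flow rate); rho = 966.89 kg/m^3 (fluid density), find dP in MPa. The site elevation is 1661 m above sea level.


dP = P_pump * rho * eta / mdot
dP = 163.20 * 966.89 * 0.76187 / 31.354
dP = 3834.292 kPa
Convert: 3834.292 kPa * 0.001 = 3.8343 MPa
dP = 3.8343 MPa


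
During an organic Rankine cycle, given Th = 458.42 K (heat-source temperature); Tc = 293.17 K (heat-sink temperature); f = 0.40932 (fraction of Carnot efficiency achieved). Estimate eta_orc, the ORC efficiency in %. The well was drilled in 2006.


eta_orc = (1 - Tc/Th) * f * 100
eta_orc = (1 - 293.17/458.42) * 0.40932 * 100
eta_orc = 14.755 %


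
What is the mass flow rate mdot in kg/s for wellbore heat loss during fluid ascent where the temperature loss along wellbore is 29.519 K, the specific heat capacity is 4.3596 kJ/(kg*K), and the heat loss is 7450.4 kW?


mdot = Q_loss / (cp * dT)
mdot = 7450.4 / (4.3596 * 29.519)
mdot = 57.894 kg/s


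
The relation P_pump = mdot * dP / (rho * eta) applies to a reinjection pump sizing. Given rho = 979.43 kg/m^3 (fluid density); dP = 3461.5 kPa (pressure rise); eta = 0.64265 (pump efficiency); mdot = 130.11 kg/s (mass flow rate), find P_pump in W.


P_pump = mdot * dP / (rho * eta)
P_pump = 130.11 * 3461.5 / (979.43 * 0.64265)
P_pump = 715.5288 kW
Convert: 715.5288 kW * 1000.0 = 7.1553e+05 W
P_pump = 7.1553e+05 W


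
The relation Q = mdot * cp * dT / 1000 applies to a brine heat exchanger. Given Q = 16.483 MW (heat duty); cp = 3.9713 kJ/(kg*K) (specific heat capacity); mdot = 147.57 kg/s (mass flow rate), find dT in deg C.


dT = Q * 1000 / (mdot * cp)
dT = 16.483 * 1000 / (147.57 * 3.9713)
dT = 28.12584 K
Convert (temperature difference, 1 K = 1 deg C): 28.12584 K = 28.12584 deg C
dT = 28.126 deg C


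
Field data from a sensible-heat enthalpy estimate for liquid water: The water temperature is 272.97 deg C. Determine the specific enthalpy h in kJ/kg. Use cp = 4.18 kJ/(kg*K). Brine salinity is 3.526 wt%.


h = cp * T
h = 4.18 * 272.97
h = 1141.0 kJ/kg


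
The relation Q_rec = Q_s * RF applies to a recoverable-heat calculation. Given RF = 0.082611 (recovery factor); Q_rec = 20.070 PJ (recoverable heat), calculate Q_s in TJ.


Q_s = Q_rec / RF
Q_s = 20.070 / 0.082611
Q_s = 242.9459 PJ
Convert: 242.9459 PJ * 1000.0 = 2.4295e+05 TJ
Q_s = 2.4295e+05 TJ


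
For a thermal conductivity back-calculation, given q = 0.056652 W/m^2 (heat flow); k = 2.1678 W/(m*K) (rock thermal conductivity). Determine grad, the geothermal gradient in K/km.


grad = q / k * 1000
grad = 0.056652 / 2.1678 * 1000
grad = 26.13341 deg C/km
Convert: 26.13341 deg C/km * 1.0 = 26.133 K/km
grad = 26.133 K/km


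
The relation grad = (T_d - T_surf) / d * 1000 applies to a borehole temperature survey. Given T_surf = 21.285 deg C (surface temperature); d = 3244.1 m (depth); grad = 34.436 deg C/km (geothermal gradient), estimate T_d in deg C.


T_d = T_surf + grad * d / 1000
T_d = 21.285 + 34.436 * 3244.1 / 1000
T_d = 133.00 deg C


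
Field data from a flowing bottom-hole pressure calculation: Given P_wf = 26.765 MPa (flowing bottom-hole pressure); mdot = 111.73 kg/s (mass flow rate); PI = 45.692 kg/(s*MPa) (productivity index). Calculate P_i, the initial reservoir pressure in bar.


P_i = P_wf + mdot / PI
P_i = 26.765 + 111.73 / 45.692
P_i = 29.21029 MPa
Convert: 29.21029 MPa * 10.0 = 292.10 bar
P_i = 292.10 bar


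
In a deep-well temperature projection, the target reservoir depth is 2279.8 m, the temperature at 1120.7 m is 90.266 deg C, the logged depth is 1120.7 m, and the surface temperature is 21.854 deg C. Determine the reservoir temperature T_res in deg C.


Step 1: grad = (T_d1 - T_surf)/d1 * 1000 = (90.266 - 21.854)/1120.7 * 1000 = 61.04399 deg C/km
Step 2: T_res = T_surf + grad*d2/1000 = 21.854 + 61.04399*2279.8/1000 = 161.02 deg C
T_res = 161.02 deg C


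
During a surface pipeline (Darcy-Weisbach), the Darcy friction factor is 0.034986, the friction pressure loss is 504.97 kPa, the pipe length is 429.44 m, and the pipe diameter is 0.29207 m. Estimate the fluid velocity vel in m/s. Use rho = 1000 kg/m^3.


vel = sqrt(dP*1000*2*D / (f*L*rho))
vel = sqrt(504.97*1000*2*0.29207 / (0.034986*429.44*1000))
vel = 4.4309 m/s


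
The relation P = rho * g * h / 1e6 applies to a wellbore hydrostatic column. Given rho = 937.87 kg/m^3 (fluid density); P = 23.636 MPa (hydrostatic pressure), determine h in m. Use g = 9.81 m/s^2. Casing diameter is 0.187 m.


h = P * 1e6 / (g * rho)
h = 23.636 * 1e6 / (9.81 * 937.87)
h = 2569.0 m


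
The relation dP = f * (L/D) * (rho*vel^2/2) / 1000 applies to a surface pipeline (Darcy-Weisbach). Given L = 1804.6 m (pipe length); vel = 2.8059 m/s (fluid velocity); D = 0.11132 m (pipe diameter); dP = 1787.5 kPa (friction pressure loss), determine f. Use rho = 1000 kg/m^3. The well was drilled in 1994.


f = dP*1000 / ((L/D)*(rho*vel^2/2))
f = 1787.5*1000 / ((1804.6/0.11132)*(1000*2.8059^2/2))
f = 0.028011


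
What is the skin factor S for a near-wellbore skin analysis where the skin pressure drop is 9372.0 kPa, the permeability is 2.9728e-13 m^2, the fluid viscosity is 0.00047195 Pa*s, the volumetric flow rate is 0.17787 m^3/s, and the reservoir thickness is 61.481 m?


S = dP_s * 1000 * 2*pi*k*hr / (q*mu)
S = 9372.0 * 1000 * 2*pi*2.9728e-13*61.481 / (0.17787*0.00047195)
S = 12.821


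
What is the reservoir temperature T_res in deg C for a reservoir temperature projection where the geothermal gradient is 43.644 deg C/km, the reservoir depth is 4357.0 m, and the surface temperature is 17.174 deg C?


T_res = T_surf + grad * d / 1000
T_res = 17.174 + 43.644 * 4357.0 / 1000
T_res = 207.33 deg C


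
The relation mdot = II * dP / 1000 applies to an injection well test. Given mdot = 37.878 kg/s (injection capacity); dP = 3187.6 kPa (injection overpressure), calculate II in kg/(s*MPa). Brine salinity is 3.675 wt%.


II = mdot * 1000 / dP
II = 37.878 * 1000 / 3187.6
II = 11.883 kg/(s*MPa)


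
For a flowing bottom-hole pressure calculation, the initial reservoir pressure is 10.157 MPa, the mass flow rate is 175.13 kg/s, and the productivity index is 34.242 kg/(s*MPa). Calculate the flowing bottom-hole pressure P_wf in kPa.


P_wf = P_i - mdot / PI
P_wf = 10.157 - 175.13 / 34.242
P_wf = 5.042521 MPa
Convert: 5.042521 MPa * 1000.0 = 5042.5 kPa
P_wf = 5042.5 kPa


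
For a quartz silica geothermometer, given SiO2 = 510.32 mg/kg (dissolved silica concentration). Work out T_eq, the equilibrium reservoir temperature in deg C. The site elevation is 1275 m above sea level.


T_eq = 1309 / (5.19 - log10(SiO2)) - 273.15
T_eq = 1309 / (5.19 - log10(510.32)) - 273.15
T_eq = 254.21 deg C


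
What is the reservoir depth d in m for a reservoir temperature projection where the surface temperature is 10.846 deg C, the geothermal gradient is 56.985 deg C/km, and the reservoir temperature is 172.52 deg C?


d = (T_res - T_surf) / grad * 1000
d = (172.52 - 10.846) / 56.985 * 1000
d = 2837.1 m


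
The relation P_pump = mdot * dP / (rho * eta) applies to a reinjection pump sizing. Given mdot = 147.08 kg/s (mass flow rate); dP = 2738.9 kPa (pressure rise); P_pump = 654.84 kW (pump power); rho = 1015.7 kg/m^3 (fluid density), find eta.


eta = mdot * dP / (rho * P_pump)
eta = 147.08 * 2738.9 / (1015.7 * 654.84)
eta = 0.60566


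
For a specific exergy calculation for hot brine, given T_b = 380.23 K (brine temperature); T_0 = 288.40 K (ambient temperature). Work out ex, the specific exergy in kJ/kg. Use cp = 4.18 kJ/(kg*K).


ex = cp * ((T_b - T_0) - T_0 * ln(T_b/T_0))
ex = 4.18 * ((380.23 - 288.40) - 288.40 * ln(380.23/288.40))
ex = 50.612 kJ/kg


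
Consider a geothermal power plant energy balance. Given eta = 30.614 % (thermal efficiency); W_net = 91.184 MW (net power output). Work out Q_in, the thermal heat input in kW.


Q_in = W_net / (eta / 100)
Q_in = 91.184 / (30.614 / 100)
Q_in = 297.8507 MW
Convert: 297.8507 MW * 1000.0 = 2.9785e+05 kW
Q_in = 2.9785e+05 kW


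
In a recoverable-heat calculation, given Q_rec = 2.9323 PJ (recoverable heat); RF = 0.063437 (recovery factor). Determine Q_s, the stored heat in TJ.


Q_s = Q_rec / RF
Q_s = 2.9323 / 0.063437
Q_s = 46.22381 PJ
Convert: 46.22381 PJ * 1000.0 = 46224 TJ
Q_s = 46224 TJ


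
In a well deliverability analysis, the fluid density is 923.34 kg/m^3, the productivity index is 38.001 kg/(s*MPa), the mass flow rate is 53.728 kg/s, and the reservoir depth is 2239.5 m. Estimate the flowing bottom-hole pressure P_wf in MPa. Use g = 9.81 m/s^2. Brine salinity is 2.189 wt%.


Step 1: P_i = rho*g*h/1e6 = 923.34*9.81*2239.5/1e6 = 20.28531 MPa
Step 2: P_wf = P_i - mdot/PI = 20.28531 - 53.728/38.001 = 18.871 MPa
P_wf = 18.871 MPa


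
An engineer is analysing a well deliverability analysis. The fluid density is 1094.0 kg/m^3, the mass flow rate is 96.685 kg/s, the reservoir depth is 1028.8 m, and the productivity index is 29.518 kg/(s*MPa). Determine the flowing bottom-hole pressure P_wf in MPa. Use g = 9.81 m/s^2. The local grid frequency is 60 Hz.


Step 1: P_i = rho*g*h/1e6 = 1094.0*9.81*1028.8/1e6 = 11.04123 MPa
Step 2: P_wf = P_i - mdot/PI = 11.04123 - 96.685/29.518 = 7.7658 MPa
P_wf = 7.7658 MPa


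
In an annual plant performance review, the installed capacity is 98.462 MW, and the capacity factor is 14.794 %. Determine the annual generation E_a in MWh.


E_a = CF / 100 * cap * 8760
E_a = 14.794 / 100 * 98.462 * 8760
E_a = 1.2760e+05 MWh


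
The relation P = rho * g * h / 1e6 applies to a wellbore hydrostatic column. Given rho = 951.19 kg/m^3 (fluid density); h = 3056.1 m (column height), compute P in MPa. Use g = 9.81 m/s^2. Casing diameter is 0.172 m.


P = rho * g * h / 1e6
P = 951.19 * 9.81 * 3056.1 / 1e6
P = 28.517 MPa


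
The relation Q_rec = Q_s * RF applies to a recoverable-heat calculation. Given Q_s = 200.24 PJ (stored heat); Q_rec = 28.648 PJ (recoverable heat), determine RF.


RF = Q_rec / Q_s
RF = 28.648 / 200.24
RF = 0.14307


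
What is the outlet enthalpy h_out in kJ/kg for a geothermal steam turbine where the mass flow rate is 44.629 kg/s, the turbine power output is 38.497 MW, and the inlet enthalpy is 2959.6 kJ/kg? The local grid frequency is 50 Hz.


h_out = h_in - P * 1000 / mdot
h_out = 2959.6 - 38.497 * 1000 / 44.629
h_out = 2097.0 kJ/kg


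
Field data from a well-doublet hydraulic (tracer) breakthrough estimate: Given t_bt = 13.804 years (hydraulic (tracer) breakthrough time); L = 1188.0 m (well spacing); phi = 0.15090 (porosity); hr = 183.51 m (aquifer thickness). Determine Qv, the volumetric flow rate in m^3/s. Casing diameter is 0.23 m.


Qv = pi*hr*phi*L^2 / (3*t_bt*365.25*86400)
Qv = pi*183.51*0.15090*1188.0^2 / (3*13.804*365.25*86400)
Qv = 0.093951 m^3/s


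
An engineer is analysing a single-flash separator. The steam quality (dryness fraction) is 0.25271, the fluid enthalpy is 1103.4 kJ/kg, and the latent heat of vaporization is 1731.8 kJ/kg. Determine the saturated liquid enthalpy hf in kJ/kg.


hf = h - x * hfg
hf = 1103.4 - 0.25271 * 1731.8
hf = 665.76 kJ/kg


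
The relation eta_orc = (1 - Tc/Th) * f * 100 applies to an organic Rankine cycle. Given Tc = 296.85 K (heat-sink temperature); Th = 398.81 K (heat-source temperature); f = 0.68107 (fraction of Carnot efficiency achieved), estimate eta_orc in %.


eta_orc = (1 - Tc/Th) * f * 100
eta_orc = (1 - 296.85/398.81) * 0.68107 * 100
eta_orc = 17.412 %


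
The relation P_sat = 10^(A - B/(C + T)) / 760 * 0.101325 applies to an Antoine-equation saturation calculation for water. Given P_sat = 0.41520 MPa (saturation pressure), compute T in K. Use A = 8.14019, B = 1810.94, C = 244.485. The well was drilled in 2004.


T = B / (A - log10(P_sat * 760 / 0.101325)) - C
T = 1810.94 / (8.14019 - log10(0.41520 * 760 / 0.101325)) - 244.485
T = 145.2297 deg C
Convert to K: 145.2297 + 273.15 = 418.38 K
T = 418.38 K


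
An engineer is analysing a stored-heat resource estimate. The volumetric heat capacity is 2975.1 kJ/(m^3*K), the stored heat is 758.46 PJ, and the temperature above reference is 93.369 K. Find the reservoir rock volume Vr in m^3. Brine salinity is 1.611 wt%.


Vr = Q_s * 1e12 / (rhoc * dT)
Vr = 758.46 * 1e12 / (2975.1 * 93.369)
Vr = 2.7304e+09 m^3


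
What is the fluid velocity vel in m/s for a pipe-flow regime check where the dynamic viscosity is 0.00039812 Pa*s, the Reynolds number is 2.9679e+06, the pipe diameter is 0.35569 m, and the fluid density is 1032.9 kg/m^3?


vel = Re * mu / (rho * D)
vel = 2.9679e+06 * 0.00039812 / (1032.9 * 0.35569)
vel = 3.2161 m/s


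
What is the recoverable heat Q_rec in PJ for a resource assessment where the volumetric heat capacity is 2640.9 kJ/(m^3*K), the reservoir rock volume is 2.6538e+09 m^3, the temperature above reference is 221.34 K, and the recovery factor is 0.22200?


Step 1: Q_s = Vr*rhoc*dT/1e12 = 2.6538e+09*2640.9*221.34/1e12 = 1551.244 PJ
Step 2: Q_rec = Q_s * RF = 1551.244 * 0.222 = 344.38 PJ
Q_rec = 344.38 PJ


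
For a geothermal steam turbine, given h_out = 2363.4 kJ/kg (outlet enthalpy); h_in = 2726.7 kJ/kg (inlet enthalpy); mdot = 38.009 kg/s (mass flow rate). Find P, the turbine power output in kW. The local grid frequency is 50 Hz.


P = mdot * (h_in - h_out) / 1000
P = 38.009 * (2726.7 - 2363.4) / 1000
P = 13.80867 MW
Convert: 13.80867 MW * 1000.0 = 13809 kW
P = 13809 kW


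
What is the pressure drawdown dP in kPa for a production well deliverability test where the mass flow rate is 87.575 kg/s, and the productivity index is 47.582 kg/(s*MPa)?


dP = mdot * 1000 / PI
dP = 87.575 * 1000 / 47.582
dP = 1840.5 kPa


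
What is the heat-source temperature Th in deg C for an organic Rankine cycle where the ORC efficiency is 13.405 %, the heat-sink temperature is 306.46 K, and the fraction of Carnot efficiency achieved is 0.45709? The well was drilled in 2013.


Th = Tc / (1 - (eta_orc/100)/f)
Th = 306.46 / (1 - (13.405/100)/0.45709)
Th = 433.6299 K
Convert to deg C: 433.6299 - 273.15 = 160.48 deg C
Th = 160.48 deg C


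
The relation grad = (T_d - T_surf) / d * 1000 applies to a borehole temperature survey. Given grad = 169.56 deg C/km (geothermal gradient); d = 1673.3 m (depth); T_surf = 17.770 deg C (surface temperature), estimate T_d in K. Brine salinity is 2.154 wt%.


T_d = T_surf + grad * d / 1000
T_d = 17.770 + 169.56 * 1673.3 / 1000
T_d = 301.4947 deg C
Convert to K: 301.4947 + 273.15 = 574.64 K
T_d = 574.64 K


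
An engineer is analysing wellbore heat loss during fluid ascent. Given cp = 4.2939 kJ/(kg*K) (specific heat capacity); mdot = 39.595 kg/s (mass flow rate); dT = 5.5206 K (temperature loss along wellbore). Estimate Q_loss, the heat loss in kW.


Q_loss = mdot * cp * dT
Q_loss = 39.595 * 4.2939 * 5.5206
Q_loss = 938.60 kW


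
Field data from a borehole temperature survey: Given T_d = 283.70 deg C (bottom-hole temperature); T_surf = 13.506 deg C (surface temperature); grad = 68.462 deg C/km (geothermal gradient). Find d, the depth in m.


d = (T_d - T_surf) / grad * 1000
d = (283.70 - 13.506) / 68.462 * 1000
d = 3946.6 m


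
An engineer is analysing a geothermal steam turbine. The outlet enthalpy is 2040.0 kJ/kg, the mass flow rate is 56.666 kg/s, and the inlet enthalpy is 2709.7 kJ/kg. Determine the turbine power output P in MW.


P = mdot * (h_in - h_out) / 1000
P = 56.666 * (2709.7 - 2040.0) / 1000
P = 37.949 MW


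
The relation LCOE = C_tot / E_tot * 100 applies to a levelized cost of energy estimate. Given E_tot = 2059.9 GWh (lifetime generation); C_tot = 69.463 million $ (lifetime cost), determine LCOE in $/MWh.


LCOE = C_tot / E_tot * 100
LCOE = 69.463 / 2059.9 * 100
LCOE = 3.372154 cents/kWh
Convert: 3.372154 cents/kWh * 10.0 = 33.722 $/MWh
LCOE = 33.722 $/MWh


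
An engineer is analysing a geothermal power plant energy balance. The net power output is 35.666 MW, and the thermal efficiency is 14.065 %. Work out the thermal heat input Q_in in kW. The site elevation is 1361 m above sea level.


Q_in = W_net / (eta / 100)
Q_in = 35.666 / (14.065 / 100)
Q_in = 253.5798 MW
Convert: 253.5798 MW * 1000.0 = 2.5358e+05 kW
Q_in = 2.5358e+05 kW


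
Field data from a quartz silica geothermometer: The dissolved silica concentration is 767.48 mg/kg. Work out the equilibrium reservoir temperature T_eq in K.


T_eq = 1309 / (5.19 - log10(SiO2)) - 273.15
T_eq = 1309 / (5.19 - log10(767.48)) - 273.15
T_eq = 294.7624 deg C
Convert to K: 294.7624 + 273.15 = 567.91 K
T_eq = 567.91 K


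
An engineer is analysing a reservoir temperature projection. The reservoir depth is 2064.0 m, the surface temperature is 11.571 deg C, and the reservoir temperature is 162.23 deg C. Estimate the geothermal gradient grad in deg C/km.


grad = (T_res - T_surf) / d * 1000
grad = (162.23 - 11.571) / 2064.0 * 1000
grad = 72.994 deg C/km


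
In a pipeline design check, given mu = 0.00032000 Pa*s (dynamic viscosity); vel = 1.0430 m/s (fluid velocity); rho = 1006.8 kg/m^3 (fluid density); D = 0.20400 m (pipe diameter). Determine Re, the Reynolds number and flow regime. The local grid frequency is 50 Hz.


Step 1: Re = rho*vel*D/mu = 1006.8*1.043*0.204/0.00032 = 6.6943e+05
Step 2: Re = 6.6943e+05 > 4000, so flow is turbulent.
Re = 6.6943e+05 (turbulent)


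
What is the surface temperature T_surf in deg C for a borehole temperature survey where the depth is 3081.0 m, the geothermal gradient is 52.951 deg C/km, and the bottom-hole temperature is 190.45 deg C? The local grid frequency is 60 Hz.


T_surf = T_d - grad * d / 1000
T_surf = 190.45 - 52.951 * 3081.0 / 1000
T_surf = 27.308 deg C


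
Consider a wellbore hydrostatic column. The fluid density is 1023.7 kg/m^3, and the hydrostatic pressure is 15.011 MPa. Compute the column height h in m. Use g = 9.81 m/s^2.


h = P * 1e6 / (g * rho)
h = 15.011 * 1e6 / (9.81 * 1023.7)
h = 1494.7 m


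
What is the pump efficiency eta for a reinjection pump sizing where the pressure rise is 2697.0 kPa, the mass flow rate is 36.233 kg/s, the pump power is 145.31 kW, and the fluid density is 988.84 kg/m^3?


eta = mdot * dP / (rho * P_pump)
eta = 36.233 * 2697.0 / (988.84 * 145.31)
eta = 0.68009


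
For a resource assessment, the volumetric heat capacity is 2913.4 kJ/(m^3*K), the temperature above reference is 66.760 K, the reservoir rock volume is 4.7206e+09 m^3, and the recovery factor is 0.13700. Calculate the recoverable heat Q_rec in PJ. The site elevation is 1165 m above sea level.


Step 1: Q_s = Vr*rhoc*dT/1e12 = 4.7206e+09*2913.4*66.76/1e12 = 918.1500 PJ
Step 2: Q_rec = Q_s * RF = 918.1500 * 0.137 = 125.79 PJ
Q_rec = 125.79 PJ


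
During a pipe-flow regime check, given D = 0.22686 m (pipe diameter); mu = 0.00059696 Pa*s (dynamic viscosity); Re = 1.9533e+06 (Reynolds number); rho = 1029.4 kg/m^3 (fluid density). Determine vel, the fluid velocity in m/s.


vel = Re * mu / (rho * D)
vel = 1.9533e+06 * 0.00059696 / (1029.4 * 0.22686)
vel = 4.9931 m/s


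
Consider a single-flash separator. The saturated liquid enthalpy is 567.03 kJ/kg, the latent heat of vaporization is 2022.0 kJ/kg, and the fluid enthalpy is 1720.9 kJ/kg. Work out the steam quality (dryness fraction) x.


x = (h - hf) / hfg
x = (1720.9 - 567.03) / 2022.0
x = 0.57066


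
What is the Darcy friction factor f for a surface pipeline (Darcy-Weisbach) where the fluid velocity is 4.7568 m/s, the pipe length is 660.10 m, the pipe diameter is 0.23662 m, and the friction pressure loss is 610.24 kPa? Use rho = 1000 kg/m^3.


f = dP*1000 / ((L/D)*(rho*vel^2/2))
f = 610.24*1000 / ((660.10/0.23662)*(1000*4.7568^2/2))
f = 0.019335


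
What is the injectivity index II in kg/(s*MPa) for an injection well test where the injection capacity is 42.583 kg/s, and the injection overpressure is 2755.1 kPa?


II = mdot * 1000 / dP
II = 42.583 * 1000 / 2755.1
II = 15.456 kg/(s*MPa)


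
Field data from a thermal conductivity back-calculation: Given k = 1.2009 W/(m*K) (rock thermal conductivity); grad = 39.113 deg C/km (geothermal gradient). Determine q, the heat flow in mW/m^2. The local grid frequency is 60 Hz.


q = k * grad / 1000
q = 1.2009 * 39.113 / 1000
q = 0.04697080 W/m^2
Convert: 0.04697080 W/m^2 * 1000.0 = 46.971 mW/m^2
q = 46.971 mW/m^2


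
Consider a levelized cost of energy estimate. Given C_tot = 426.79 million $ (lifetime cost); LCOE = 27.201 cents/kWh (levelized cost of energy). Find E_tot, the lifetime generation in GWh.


E_tot = C_tot / LCOE * 100
E_tot = 426.79 / 27.201 * 100
E_tot = 1569.0 GWh


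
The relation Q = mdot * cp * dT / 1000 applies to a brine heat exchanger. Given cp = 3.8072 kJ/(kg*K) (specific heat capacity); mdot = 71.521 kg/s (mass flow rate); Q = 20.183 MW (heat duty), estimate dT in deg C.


dT = Q * 1000 / (mdot * cp)
dT = 20.183 * 1000 / (71.521 * 3.8072)
dT = 74.12188 K
Convert (temperature difference, 1 K = 1 deg C): 74.12188 K = 74.12188 deg C
dT = 74.122 deg C


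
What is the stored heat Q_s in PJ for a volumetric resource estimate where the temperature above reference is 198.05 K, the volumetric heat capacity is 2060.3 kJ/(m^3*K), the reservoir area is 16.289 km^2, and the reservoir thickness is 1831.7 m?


Step 1: Vr = A*1e6*hr = 16.289*1e6*1831.7 = 2.983656e+10 m^3
Step 2: Q_s = Vr*rhoc*dT/1e12 = 2.983656e+10*2060.3*198.05/1e12 = 12175 PJ
Q_s = 12175 PJ


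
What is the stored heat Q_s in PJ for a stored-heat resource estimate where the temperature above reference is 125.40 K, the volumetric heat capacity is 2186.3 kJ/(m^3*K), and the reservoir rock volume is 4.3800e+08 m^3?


Q_s = Vr * rhoc * dT / 1e12
Q_s = 4.3800e+08 * 2186.3 * 125.40 / 1e12
Q_s = 120.08 PJ


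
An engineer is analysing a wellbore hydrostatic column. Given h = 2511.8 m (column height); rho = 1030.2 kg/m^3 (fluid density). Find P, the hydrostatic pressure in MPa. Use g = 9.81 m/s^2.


P = rho * g * h / 1e6
P = 1030.2 * 9.81 * 2511.8 / 1e6
P = 25.385 MPa


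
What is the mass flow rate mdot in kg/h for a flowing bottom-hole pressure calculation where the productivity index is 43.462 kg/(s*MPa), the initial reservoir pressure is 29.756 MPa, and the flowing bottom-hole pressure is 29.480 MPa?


mdot = (P_i - P_wf) * PI
mdot = (29.756 - 29.480) * 43.462
mdot = 11.99551 kg/s
Convert: 11.99551 kg/s * 3600.0 = 43184 kg/h
mdot = 43184 kg/h


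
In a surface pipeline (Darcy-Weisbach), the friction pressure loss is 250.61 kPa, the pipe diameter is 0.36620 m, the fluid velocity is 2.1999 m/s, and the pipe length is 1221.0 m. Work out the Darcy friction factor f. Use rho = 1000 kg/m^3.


f = dP*1000 / ((L/D)*(rho*vel^2/2))
f = 250.61*1000 / ((1221.0/0.36620)*(1000*2.1999^2/2))
f = 0.031062


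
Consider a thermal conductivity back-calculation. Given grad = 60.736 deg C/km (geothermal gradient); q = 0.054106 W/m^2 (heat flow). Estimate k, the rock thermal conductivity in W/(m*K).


k = q / (grad / 1000)
k = 0.054106 / (60.736 / 1000)
k = 0.89084 W/(m*K)


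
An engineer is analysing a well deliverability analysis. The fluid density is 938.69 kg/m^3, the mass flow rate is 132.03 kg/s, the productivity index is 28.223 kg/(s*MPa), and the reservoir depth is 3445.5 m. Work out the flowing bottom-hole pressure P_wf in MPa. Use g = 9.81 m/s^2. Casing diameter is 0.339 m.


Step 1: P_i = rho*g*h/1e6 = 938.69*9.81*3445.5/1e6 = 31.72806 MPa
Step 2: P_wf = P_i - mdot/PI = 31.72806 - 132.03/28.223 = 27.050 MPa
P_wf = 27.050 MPa
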